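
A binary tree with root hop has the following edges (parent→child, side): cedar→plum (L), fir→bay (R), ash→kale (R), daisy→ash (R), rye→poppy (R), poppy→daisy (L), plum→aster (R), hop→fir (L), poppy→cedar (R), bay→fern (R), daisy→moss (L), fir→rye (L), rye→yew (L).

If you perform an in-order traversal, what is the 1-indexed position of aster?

9

In-order visits the left subtree, then the node, then the right subtree.
At hop: go left to fir.
  At fir: go left to rye.
    At rye: go left to yew.
      yew is a leaf — visit yew.
    Visit rye.
    At rye: go right to poppy.
      At poppy: go left to daisy.
        At daisy: go left to moss.
          moss is a leaf — visit moss.
        Visit daisy.
        At daisy: go right to ash.
          At ash: no left child.
          Visit ash.
          At ash: go right to kale.
            kale is a leaf — visit kale.
      Visit poppy.
      At poppy: go right to cedar.
        At cedar: go left to plum.
          At plum: no left child.
          Visit plum.
          At plum: go right to aster.
            aster is a leaf — visit aster.
        Visit cedar.
        At cedar: no right child.
  Visit fir.
  At fir: go right to bay.
    At bay: no left child.
    Visit bay.
    At bay: go right to fern.
      fern is a leaf — visit fern.
Visit hop.
At hop: no right child.
Full in-order sequence: yew, rye, moss, daisy, ash, kale, poppy, plum, aster, cedar, fir, bay, fern, hop.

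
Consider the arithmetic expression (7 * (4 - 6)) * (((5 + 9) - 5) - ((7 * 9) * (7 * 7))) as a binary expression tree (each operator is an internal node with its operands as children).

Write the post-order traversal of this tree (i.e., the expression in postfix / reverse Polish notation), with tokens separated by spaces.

Post-order on an expression tree gives postfix notation: for each operator, emit left operand, right operand, then the operator.

7 4 6 - * 5 9 + 5 - 7 9 * 7 7 * * - *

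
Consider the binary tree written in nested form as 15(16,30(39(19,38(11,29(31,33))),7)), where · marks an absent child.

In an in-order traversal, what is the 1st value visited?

16

In-order visits the left subtree, then the node, then the right subtree.
At 15: go left to 16.
  16 is a leaf — visit 16.
Visit 15.
At 15: go right to 30.
  At 30: go left to 39.
    At 39: go left to 19.
      19 is a leaf — visit 19.
    Visit 39.
    At 39: go right to 38.
      At 38: go left to 11.
        11 is a leaf — visit 11.
      Visit 38.
      At 38: go right to 29.
        At 29: go left to 31.
          31 is a leaf — visit 31.
        Visit 29.
        At 29: go right to 33.
          33 is a leaf — visit 33.
  Visit 30.
  At 30: go right to 7.
    7 is a leaf — visit 7.
Full in-order sequence: 16, 15, 19, 39, 11, 38, 31, 29, 33, 30, 7.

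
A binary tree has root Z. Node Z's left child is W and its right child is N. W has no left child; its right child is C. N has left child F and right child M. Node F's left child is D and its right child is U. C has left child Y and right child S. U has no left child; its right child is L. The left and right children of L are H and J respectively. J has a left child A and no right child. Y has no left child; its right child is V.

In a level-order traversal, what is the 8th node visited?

S

Level-order visits nodes level by level from the root, left to right within each level.
Level 0: Z
Level 1: W, N
Level 2: C, F, M
Level 3: Y, S, D, U
Level 4: V, L
Level 5: H, J
Level 6: A
Full level-order sequence: Z, W, N, C, F, M, Y, S, D, U, V, L, H, J, A.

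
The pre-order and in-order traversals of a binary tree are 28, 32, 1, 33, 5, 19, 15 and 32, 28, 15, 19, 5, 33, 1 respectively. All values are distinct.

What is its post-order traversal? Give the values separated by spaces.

The first element of pre-order is the root; it splits in-order into left and right subtrees.
Root 28: left subtree has 1 node {32}, right has 5 {15, 19, 5, 33, 1}.
  Root 1: left subtree has 4 nodes {15, 19, 5, 33}, right has 0 { }.
    Root 33: left subtree has 3 nodes {15, 19, 5}, right has 0 { }.
      Root 5: left subtree has 2 nodes {15, 19}, right has 0 { }.
        Root 19: left subtree has 1 node {15}, right has 0 { }.

32 15 19 5 33 1 28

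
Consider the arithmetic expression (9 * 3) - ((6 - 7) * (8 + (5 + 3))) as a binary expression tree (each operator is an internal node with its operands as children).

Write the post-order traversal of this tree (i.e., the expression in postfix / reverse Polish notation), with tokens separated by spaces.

9 3 * 6 7 - 8 5 3 + + * -

Post-order on an expression tree gives postfix notation: for each operator, emit left operand, right operand, then the operator.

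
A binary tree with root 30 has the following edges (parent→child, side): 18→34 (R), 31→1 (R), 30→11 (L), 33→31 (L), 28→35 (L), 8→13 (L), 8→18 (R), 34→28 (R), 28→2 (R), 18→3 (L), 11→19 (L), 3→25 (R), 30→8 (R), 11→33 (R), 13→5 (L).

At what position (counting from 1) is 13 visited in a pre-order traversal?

8

Pre-order visits the node, then its left subtree, then its right subtree.
Visit 30.
At 30: go left to 11.
  Visit 11.
  At 11: go left to 19.
    19 is a leaf — visit 19.
  At 11: go right to 33.
    Visit 33.
    At 33: go left to 31.
      Visit 31.
      At 31: no left child.
      At 31: go right to 1.
        1 is a leaf — visit 1.
    At 33: no right child.
At 30: go right to 8.
  Visit 8.
  At 8: go left to 13.
    Visit 13.
    At 13: go left to 5.
      5 is a leaf — visit 5.
    At 13: no right child.
  At 8: go right to 18.
    Visit 18.
    At 18: go left to 3.
      Visit 3.
      At 3: no left child.
      At 3: go right to 25.
        25 is a leaf — visit 25.
    At 18: go right to 34.
      Visit 34.
      At 34: no left child.
      At 34: go right to 28.
        Visit 28.
        At 28: go left to 35.
          35 is a leaf — visit 35.
        At 28: go right to 2.
          2 is a leaf — visit 2.
Full pre-order sequence: 30, 11, 19, 33, 31, 1, 8, 13, 5, 18, 3, 25, 34, 28, 35, 2.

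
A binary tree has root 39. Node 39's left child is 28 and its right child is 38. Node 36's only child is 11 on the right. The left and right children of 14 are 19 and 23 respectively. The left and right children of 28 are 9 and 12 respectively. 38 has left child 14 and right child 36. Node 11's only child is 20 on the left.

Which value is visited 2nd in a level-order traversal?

28

Level-order visits nodes level by level from the root, left to right within each level.
Level 0: 39
Level 1: 28, 38
Level 2: 9, 12, 14, 36
Level 3: 19, 23, 11
Level 4: 20
Full level-order sequence: 39, 28, 38, 9, 12, 14, 36, 19, 23, 11, 20.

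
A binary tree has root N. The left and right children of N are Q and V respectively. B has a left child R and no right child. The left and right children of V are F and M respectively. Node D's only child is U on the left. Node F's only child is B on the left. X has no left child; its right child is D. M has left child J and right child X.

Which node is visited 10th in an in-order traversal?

In-order visits the left subtree, then the node, then the right subtree.
At N: go left to Q.
  Q is a leaf — visit Q.
Visit N.
At N: go right to V.
  At V: go left to F.
    At F: go left to B.
      At B: go left to R.
        R is a leaf — visit R.
      Visit B.
      At B: no right child.
    Visit F.
    At F: no right child.
  Visit V.
  At V: go right to M.
    At M: go left to J.
      J is a leaf — visit J.
    Visit M.
    At M: go right to X.
      At X: no left child.
      Visit X.
      At X: go right to D.
        At D: go left to U.
          U is a leaf — visit U.
        Visit D.
        At D: no right child.
Full in-order sequence: Q, N, R, B, F, V, J, M, X, U, D.

U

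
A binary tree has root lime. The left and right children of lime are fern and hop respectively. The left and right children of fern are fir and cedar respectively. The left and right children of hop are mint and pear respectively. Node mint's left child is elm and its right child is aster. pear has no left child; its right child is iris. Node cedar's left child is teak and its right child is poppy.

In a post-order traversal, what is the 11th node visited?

Post-order visits the left subtree, then the right subtree, then the node.
At lime: go left to fern.
  At fern: go left to fir.
    fir is a leaf — visit fir.
  At fern: go right to cedar.
    At cedar: go left to teak.
      teak is a leaf — visit teak.
    At cedar: go right to poppy.
      poppy is a leaf — visit poppy.
    Visit cedar.
  Visit fern.
At lime: go right to hop.
  At hop: go left to mint.
    At mint: go left to elm.
      elm is a leaf — visit elm.
    At mint: go right to aster.
      aster is a leaf — visit aster.
    Visit mint.
  At hop: go right to pear.
    At pear: no left child.
    At pear: go right to iris.
      iris is a leaf — visit iris.
    Visit pear.
  Visit hop.
Visit lime.
Full post-order sequence: fir, teak, poppy, cedar, fern, elm, aster, mint, iris, pear, hop, lime.

hop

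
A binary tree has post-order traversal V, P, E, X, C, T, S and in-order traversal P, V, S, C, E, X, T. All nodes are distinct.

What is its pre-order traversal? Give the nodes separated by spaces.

S P V T C X E

The last element of post-order is the root; it splits in-order into left and right subtrees.
Root S: left subtree has 2 nodes {P, V}, right has 4 {C, E, X, T}.
  Root P: left subtree has 0 nodes { }, right has 1 {V}.
  Root T: left subtree has 3 nodes {C, E, X}, right has 0 { }.
    Root C: left subtree has 0 nodes { }, right has 2 {E, X}.
      Root X: left subtree has 1 node {E}, right has 0 { }.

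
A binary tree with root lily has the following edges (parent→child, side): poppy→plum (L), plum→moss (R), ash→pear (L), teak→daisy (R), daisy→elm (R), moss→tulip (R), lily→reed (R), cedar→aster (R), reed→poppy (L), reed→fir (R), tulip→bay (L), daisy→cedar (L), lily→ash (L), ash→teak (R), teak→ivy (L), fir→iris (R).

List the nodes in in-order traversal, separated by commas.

In-order visits the left subtree, then the node, then the right subtree.
At lily: go left to ash.
  At ash: go left to pear.
    pear is a leaf — visit pear.
  Visit ash.
  At ash: go right to teak.
    At teak: go left to ivy.
      ivy is a leaf — visit ivy.
    Visit teak.
    At teak: go right to daisy.
      At daisy: go left to cedar.
        At cedar: no left child.
        Visit cedar.
        At cedar: go right to aster.
          aster is a leaf — visit aster.
      Visit daisy.
      At daisy: go right to elm.
        elm is a leaf — visit elm.
Visit lily.
At lily: go right to reed.
  At reed: go left to poppy.
    At poppy: go left to plum.
      At plum: no left child.
      Visit plum.
      At plum: go right to moss.
        At moss: no left child.
        Visit moss.
        At moss: go right to tulip.
          At tulip: go left to bay.
            bay is a leaf — visit bay.
          Visit tulip.
          At tulip: no right child.
    Visit poppy.
    At poppy: no right child.
  Visit reed.
  At reed: go right to fir.
    At fir: no left child.
    Visit fir.
    At fir: go right to iris.
      iris is a leaf — visit iris.

pear, ash, ivy, teak, cedar, aster, daisy, elm, lily, plum, moss, bay, tulip, poppy, reed, fir, iris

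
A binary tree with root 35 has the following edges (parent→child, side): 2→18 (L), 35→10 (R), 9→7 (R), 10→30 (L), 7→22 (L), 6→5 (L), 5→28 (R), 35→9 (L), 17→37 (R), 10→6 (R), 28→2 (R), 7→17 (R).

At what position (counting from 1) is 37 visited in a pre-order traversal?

Pre-order visits the node, then its left subtree, then its right subtree.
Visit 35.
At 35: go left to 9.
  Visit 9.
  At 9: no left child.
  At 9: go right to 7.
    Visit 7.
    At 7: go left to 22.
      22 is a leaf — visit 22.
    At 7: go right to 17.
      Visit 17.
      At 17: no left child.
      At 17: go right to 37.
        37 is a leaf — visit 37.
At 35: go right to 10.
  Visit 10.
  At 10: go left to 30.
    30 is a leaf — visit 30.
  At 10: go right to 6.
    Visit 6.
    At 6: go left to 5.
      Visit 5.
      At 5: no left child.
      At 5: go right to 28.
        Visit 28.
        At 28: no left child.
        At 28: go right to 2.
          Visit 2.
          At 2: go left to 18.
            18 is a leaf — visit 18.
          At 2: no right child.
    At 6: no right child.
Full pre-order sequence: 35, 9, 7, 22, 17, 37, 10, 30, 6, 5, 28, 2, 18.

6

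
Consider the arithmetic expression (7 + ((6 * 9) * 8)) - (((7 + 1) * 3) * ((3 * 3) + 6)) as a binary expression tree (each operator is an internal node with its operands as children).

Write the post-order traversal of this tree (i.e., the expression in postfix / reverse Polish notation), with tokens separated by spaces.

Post-order on an expression tree gives postfix notation: for each operator, emit left operand, right operand, then the operator.

7 6 9 * 8 * + 7 1 + 3 * 3 3 * 6 + * -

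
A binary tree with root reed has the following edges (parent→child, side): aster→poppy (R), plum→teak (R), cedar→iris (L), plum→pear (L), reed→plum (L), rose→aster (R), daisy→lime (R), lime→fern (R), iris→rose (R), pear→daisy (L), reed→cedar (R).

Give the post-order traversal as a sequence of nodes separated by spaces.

fern lime daisy pear teak plum poppy aster rose iris cedar reed

Post-order visits the left subtree, then the right subtree, then the node.
At reed: go left to plum.
  At plum: go left to pear.
    At pear: go left to daisy.
      At daisy: no left child.
      At daisy: go right to lime.
        At lime: no left child.
        At lime: go right to fern.
          fern is a leaf — visit fern.
        Visit lime.
      Visit daisy.
    At pear: no right child.
    Visit pear.
  At plum: go right to teak.
    teak is a leaf — visit teak.
  Visit plum.
At reed: go right to cedar.
  At cedar: go left to iris.
    At iris: no left child.
    At iris: go right to rose.
      At rose: no left child.
      At rose: go right to aster.
        At aster: no left child.
        At aster: go right to poppy.
          poppy is a leaf — visit poppy.
        Visit aster.
      Visit rose.
    Visit iris.
  At cedar: no right child.
  Visit cedar.
Visit reed.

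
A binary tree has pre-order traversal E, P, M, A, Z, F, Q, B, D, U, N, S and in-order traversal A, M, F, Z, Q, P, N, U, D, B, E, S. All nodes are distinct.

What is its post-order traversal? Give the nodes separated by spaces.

A F Q Z M N U D B P S E

The first element of pre-order is the root; it splits in-order into left and right subtrees.
Root E: left subtree has 10 nodes {A, M, F, Z, Q, P, N, U, D, B}, right has 1 {S}.
  Root P: left subtree has 5 nodes {A, M, F, Z, Q}, right has 4 {N, U, D, B}.
    Root M: left subtree has 1 node {A}, right has 3 {F, Z, Q}.
      Root Z: left subtree has 1 node {F}, right has 1 {Q}.
    Root B: left subtree has 3 nodes {N, U, D}, right has 0 { }.
      Root D: left subtree has 2 nodes {N, U}, right has 0 { }.
        Root U: left subtree has 1 node {N}, right has 0 { }.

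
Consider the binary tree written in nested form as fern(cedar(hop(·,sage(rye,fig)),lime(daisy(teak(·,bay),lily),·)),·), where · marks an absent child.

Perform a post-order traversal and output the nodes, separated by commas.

rye, fig, sage, hop, bay, teak, lily, daisy, lime, cedar, fern

Post-order visits the left subtree, then the right subtree, then the node.
At fern: go left to cedar.
  At cedar: go left to hop.
    At hop: no left child.
    At hop: go right to sage.
      At sage: go left to rye.
        rye is a leaf — visit rye.
      At sage: go right to fig.
        fig is a leaf — visit fig.
      Visit sage.
    Visit hop.
  At cedar: go right to lime.
    At lime: go left to daisy.
      At daisy: go left to teak.
        At teak: no left child.
        At teak: go right to bay.
          bay is a leaf — visit bay.
        Visit teak.
      At daisy: go right to lily.
        lily is a leaf — visit lily.
      Visit daisy.
    At lime: no right child.
    Visit lime.
  Visit cedar.
At fern: no right child.
Visit fern.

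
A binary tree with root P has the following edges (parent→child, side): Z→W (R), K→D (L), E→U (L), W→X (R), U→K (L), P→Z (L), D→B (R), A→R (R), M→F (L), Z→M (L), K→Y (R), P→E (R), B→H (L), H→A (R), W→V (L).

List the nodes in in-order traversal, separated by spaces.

F M Z V W X P D H A R B K Y U E

In-order visits the left subtree, then the node, then the right subtree.
At P: go left to Z.
  At Z: go left to M.
    At M: go left to F.
      F is a leaf — visit F.
    Visit M.
    At M: no right child.
  Visit Z.
  At Z: go right to W.
    At W: go left to V.
      V is a leaf — visit V.
    Visit W.
    At W: go right to X.
      X is a leaf — visit X.
Visit P.
At P: go right to E.
  At E: go left to U.
    At U: go left to K.
      At K: go left to D.
        At D: no left child.
        Visit D.
        At D: go right to B.
          At B: go left to H.
            At H: no left child.
            Visit H.
            At H: go right to A.
              At A: no left child.
              Visit A.
              At A: go right to R.
                R is a leaf — visit R.
          Visit B.
          At B: no right child.
      Visit K.
      At K: go right to Y.
        Y is a leaf — visit Y.
    Visit U.
    At U: no right child.
  Visit E.
  At E: no right child.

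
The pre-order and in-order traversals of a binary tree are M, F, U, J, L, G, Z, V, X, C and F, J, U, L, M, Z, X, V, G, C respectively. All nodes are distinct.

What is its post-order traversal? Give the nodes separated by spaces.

J L U F X V Z C G M

The first element of pre-order is the root; it splits in-order into left and right subtrees.
Root M: left subtree has 4 nodes {F, J, U, L}, right has 5 {Z, X, V, G, C}.
  Root F: left subtree has 0 nodes { }, right has 3 {J, U, L}.
    Root U: left subtree has 1 node {J}, right has 1 {L}.
  Root G: left subtree has 3 nodes {Z, X, V}, right has 1 {C}.
    Root Z: left subtree has 0 nodes { }, right has 2 {X, V}.
      Root V: left subtree has 1 node {X}, right has 0 { }.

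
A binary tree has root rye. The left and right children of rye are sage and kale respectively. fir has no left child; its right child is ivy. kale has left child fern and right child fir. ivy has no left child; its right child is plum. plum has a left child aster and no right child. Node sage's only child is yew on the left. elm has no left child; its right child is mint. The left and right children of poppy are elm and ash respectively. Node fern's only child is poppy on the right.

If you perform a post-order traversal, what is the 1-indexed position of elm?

4

Post-order visits the left subtree, then the right subtree, then the node.
At rye: go left to sage.
  At sage: go left to yew.
    yew is a leaf — visit yew.
  At sage: no right child.
  Visit sage.
At rye: go right to kale.
  At kale: go left to fern.
    At fern: no left child.
    At fern: go right to poppy.
      At poppy: go left to elm.
        At elm: no left child.
        At elm: go right to mint.
          mint is a leaf — visit mint.
        Visit elm.
      At poppy: go right to ash.
        ash is a leaf — visit ash.
      Visit poppy.
    Visit fern.
  At kale: go right to fir.
    At fir: no left child.
    At fir: go right to ivy.
      At ivy: no left child.
      At ivy: go right to plum.
        At plum: go left to aster.
          aster is a leaf — visit aster.
        At plum: no right child.
        Visit plum.
      Visit ivy.
    Visit fir.
  Visit kale.
Visit rye.
Full post-order sequence: yew, sage, mint, elm, ash, poppy, fern, aster, plum, ivy, fir, kale, rye.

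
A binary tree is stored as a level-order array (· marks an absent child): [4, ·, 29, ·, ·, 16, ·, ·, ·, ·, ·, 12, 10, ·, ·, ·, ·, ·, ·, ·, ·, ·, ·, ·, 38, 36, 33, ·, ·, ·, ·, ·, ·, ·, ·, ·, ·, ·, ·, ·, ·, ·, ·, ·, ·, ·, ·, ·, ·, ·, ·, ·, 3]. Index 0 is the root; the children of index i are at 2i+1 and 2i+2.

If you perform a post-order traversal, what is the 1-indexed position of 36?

Post-order visits the left subtree, then the right subtree, then the node.
At 4: no left child.
At 4: go right to 29.
  At 29: go left to 16.
    At 16: go left to 12.
      At 12: no left child.
      At 12: go right to 38.
        38 is a leaf — visit 38.
      Visit 12.
    At 16: go right to 10.
      At 10: go left to 36.
        At 36: no left child.
        At 36: go right to 3.
          3 is a leaf — visit 3.
        Visit 36.
      At 10: go right to 33.
        33 is a leaf — visit 33.
      Visit 10.
    Visit 16.
  At 29: no right child.
  Visit 29.
Visit 4.
Full post-order sequence: 38, 12, 3, 36, 33, 10, 16, 29, 4.

4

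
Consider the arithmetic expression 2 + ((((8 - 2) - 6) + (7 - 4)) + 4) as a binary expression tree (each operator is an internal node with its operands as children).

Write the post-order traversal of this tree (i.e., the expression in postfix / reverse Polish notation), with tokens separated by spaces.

2 8 2 - 6 - 7 4 - + 4 + +

Post-order on an expression tree gives postfix notation: for each operator, emit left operand, right operand, then the operator.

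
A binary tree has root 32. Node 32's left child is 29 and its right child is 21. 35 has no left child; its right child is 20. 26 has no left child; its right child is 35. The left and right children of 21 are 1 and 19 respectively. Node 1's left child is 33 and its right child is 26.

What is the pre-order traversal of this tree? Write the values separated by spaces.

32 29 21 1 33 26 35 20 19

Pre-order visits the node, then its left subtree, then its right subtree.
Visit 32.
At 32: go left to 29.
  29 is a leaf — visit 29.
At 32: go right to 21.
  Visit 21.
  At 21: go left to 1.
    Visit 1.
    At 1: go left to 33.
      33 is a leaf — visit 33.
    At 1: go right to 26.
      Visit 26.
      At 26: no left child.
      At 26: go right to 35.
        Visit 35.
        At 35: no left child.
        At 35: go right to 20.
          20 is a leaf — visit 20.
  At 21: go right to 19.
    19 is a leaf — visit 19.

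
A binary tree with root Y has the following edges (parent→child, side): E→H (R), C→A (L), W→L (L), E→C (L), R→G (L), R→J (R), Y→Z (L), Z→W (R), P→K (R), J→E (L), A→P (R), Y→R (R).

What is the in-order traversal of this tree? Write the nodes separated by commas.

Z, L, W, Y, G, R, A, P, K, C, E, H, J

In-order visits the left subtree, then the node, then the right subtree.
At Y: go left to Z.
  At Z: no left child.
  Visit Z.
  At Z: go right to W.
    At W: go left to L.
      L is a leaf — visit L.
    Visit W.
    At W: no right child.
Visit Y.
At Y: go right to R.
  At R: go left to G.
    G is a leaf — visit G.
  Visit R.
  At R: go right to J.
    At J: go left to E.
      At E: go left to C.
        At C: go left to A.
          At A: no left child.
          Visit A.
          At A: go right to P.
            At P: no left child.
            Visit P.
            At P: go right to K.
              K is a leaf — visit K.
        Visit C.
        At C: no right child.
      Visit E.
      At E: go right to H.
        H is a leaf — visit H.
    Visit J.
    At J: no right child.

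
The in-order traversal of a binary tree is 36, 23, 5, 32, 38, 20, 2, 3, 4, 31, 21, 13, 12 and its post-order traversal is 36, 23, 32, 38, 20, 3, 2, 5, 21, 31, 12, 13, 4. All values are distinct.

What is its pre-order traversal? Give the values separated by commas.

The last element of post-order is the root; it splits in-order into left and right subtrees.
Root 4: left subtree has 8 nodes {36, 23, 5, 32, 38, 20, 2, 3}, right has 4 {31, 21, 13, 12}.
  Root 5: left subtree has 2 nodes {36, 23}, right has 5 {32, 38, 20, 2, 3}.
    Root 23: left subtree has 1 node {36}, right has 0 { }.
    Root 2: left subtree has 3 nodes {32, 38, 20}, right has 1 {3}.
      Root 20: left subtree has 2 nodes {32, 38}, right has 0 { }.
        Root 38: left subtree has 1 node {32}, right has 0 { }.
  Root 13: left subtree has 2 nodes {31, 21}, right has 1 {12}.
    Root 31: left subtree has 0 nodes { }, right has 1 {21}.

4, 5, 23, 36, 2, 20, 38, 32, 3, 13, 31, 21, 12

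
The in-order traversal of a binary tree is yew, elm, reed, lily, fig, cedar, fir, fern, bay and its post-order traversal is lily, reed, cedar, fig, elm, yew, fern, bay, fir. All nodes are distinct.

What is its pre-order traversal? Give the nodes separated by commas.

fir, yew, elm, fig, reed, lily, cedar, bay, fern

The last element of post-order is the root; it splits in-order into left and right subtrees.
Root fir: left subtree has 6 nodes {yew, elm, reed, lily, fig, cedar}, right has 2 {fern, bay}.
  Root yew: left subtree has 0 nodes { }, right has 5 {elm, reed, lily, fig, cedar}.
    Root elm: left subtree has 0 nodes { }, right has 4 {reed, lily, fig, cedar}.
      Root fig: left subtree has 2 nodes {reed, lily}, right has 1 {cedar}.
        Root reed: left subtree has 0 nodes { }, right has 1 {lily}.
  Root bay: left subtree has 1 node {fern}, right has 0 { }.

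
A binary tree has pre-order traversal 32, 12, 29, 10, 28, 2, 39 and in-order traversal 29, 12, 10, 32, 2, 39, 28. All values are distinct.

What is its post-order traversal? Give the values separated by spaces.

29 10 12 39 2 28 32

The first element of pre-order is the root; it splits in-order into left and right subtrees.
Root 32: left subtree has 3 nodes {29, 12, 10}, right has 3 {2, 39, 28}.
  Root 12: left subtree has 1 node {29}, right has 1 {10}.
  Root 28: left subtree has 2 nodes {2, 39}, right has 0 { }.
    Root 2: left subtree has 0 nodes { }, right has 1 {39}.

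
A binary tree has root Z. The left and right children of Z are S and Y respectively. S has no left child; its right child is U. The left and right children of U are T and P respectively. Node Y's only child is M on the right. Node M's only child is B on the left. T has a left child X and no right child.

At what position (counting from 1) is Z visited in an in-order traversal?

In-order visits the left subtree, then the node, then the right subtree.
At Z: go left to S.
  At S: no left child.
  Visit S.
  At S: go right to U.
    At U: go left to T.
      At T: go left to X.
        X is a leaf — visit X.
      Visit T.
      At T: no right child.
    Visit U.
    At U: go right to P.
      P is a leaf — visit P.
Visit Z.
At Z: go right to Y.
  At Y: no left child.
  Visit Y.
  At Y: go right to M.
    At M: go left to B.
      B is a leaf — visit B.
    Visit M.
    At M: no right child.
Full in-order sequence: S, X, T, U, P, Z, Y, B, M.

6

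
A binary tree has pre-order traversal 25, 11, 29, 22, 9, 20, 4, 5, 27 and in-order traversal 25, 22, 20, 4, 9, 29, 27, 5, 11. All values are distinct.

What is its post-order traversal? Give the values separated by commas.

4, 20, 9, 22, 27, 5, 29, 11, 25

The first element of pre-order is the root; it splits in-order into left and right subtrees.
Root 25: left subtree has 0 nodes { }, right has 8 {22, 20, 4, 9, 29, 27, 5, 11}.
  Root 11: left subtree has 7 nodes {22, 20, 4, 9, 29, 27, 5}, right has 0 { }.
    Root 29: left subtree has 4 nodes {22, 20, 4, 9}, right has 2 {27, 5}.
      Root 22: left subtree has 0 nodes { }, right has 3 {20, 4, 9}.
        Root 9: left subtree has 2 nodes {20, 4}, right has 0 { }.
          Root 20: left subtree has 0 nodes { }, right has 1 {4}.
      Root 5: left subtree has 1 node {27}, right has 0 { }.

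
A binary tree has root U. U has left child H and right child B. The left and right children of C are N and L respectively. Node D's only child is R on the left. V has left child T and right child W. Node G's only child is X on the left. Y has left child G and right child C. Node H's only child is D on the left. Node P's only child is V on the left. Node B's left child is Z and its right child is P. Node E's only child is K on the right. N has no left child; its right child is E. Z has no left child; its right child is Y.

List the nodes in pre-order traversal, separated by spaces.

U H D R B Z Y G X C N E K L P V T W

Pre-order visits the node, then its left subtree, then its right subtree.
Visit U.
At U: go left to H.
  Visit H.
  At H: go left to D.
    Visit D.
    At D: go left to R.
      R is a leaf — visit R.
    At D: no right child.
  At H: no right child.
At U: go right to B.
  Visit B.
  At B: go left to Z.
    Visit Z.
    At Z: no left child.
    At Z: go right to Y.
      Visit Y.
      At Y: go left to G.
        Visit G.
        At G: go left to X.
          X is a leaf — visit X.
        At G: no right child.
      At Y: go right to C.
        Visit C.
        At C: go left to N.
          Visit N.
          At N: no left child.
          At N: go right to E.
            Visit E.
            At E: no left child.
            At E: go right to K.
              K is a leaf — visit K.
        At C: go right to L.
          L is a leaf — visit L.
  At B: go right to P.
    Visit P.
    At P: go left to V.
      Visit V.
      At V: go left to T.
        T is a leaf — visit T.
      At V: go right to W.
        W is a leaf — visit W.
    At P: no right child.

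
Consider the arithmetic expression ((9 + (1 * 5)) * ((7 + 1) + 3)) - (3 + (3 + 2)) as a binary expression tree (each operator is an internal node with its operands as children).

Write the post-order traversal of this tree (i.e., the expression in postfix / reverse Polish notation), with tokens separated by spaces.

9 1 5 * + 7 1 + 3 + * 3 3 2 + + -

Post-order on an expression tree gives postfix notation: for each operator, emit left operand, right operand, then the operator.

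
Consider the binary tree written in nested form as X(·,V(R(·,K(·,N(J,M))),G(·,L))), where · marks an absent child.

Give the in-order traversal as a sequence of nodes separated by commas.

In-order visits the left subtree, then the node, then the right subtree.
At X: no left child.
Visit X.
At X: go right to V.
  At V: go left to R.
    At R: no left child.
    Visit R.
    At R: go right to K.
      At K: no left child.
      Visit K.
      At K: go right to N.
        At N: go left to J.
          J is a leaf — visit J.
        Visit N.
        At N: go right to M.
          M is a leaf — visit M.
  Visit V.
  At V: go right to G.
    At G: no left child.
    Visit G.
    At G: go right to L.
      L is a leaf — visit L.

X, R, K, J, N, M, V, G, L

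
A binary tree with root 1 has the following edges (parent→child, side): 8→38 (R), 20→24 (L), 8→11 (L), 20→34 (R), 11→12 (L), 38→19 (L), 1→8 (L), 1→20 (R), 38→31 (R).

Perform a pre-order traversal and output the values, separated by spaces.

Pre-order visits the node, then its left subtree, then its right subtree.
Visit 1.
At 1: go left to 8.
  Visit 8.
  At 8: go left to 11.
    Visit 11.
    At 11: go left to 12.
      12 is a leaf — visit 12.
    At 11: no right child.
  At 8: go right to 38.
    Visit 38.
    At 38: go left to 19.
      19 is a leaf — visit 19.
    At 38: go right to 31.
      31 is a leaf — visit 31.
At 1: go right to 20.
  Visit 20.
  At 20: go left to 24.
    24 is a leaf — visit 24.
  At 20: go right to 34.
    34 is a leaf — visit 34.

1 8 11 12 38 19 31 20 24 34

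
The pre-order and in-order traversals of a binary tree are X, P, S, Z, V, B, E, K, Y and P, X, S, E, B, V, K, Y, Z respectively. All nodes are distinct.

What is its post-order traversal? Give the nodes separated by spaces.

The first element of pre-order is the root; it splits in-order into left and right subtrees.
Root X: left subtree has 1 node {P}, right has 7 {S, E, B, V, K, Y, Z}.
  Root S: left subtree has 0 nodes { }, right has 6 {E, B, V, K, Y, Z}.
    Root Z: left subtree has 5 nodes {E, B, V, K, Y}, right has 0 { }.
      Root V: left subtree has 2 nodes {E, B}, right has 2 {K, Y}.
        Root B: left subtree has 1 node {E}, right has 0 { }.
        Root K: left subtree has 0 nodes { }, right has 1 {Y}.

P E B Y K V Z S X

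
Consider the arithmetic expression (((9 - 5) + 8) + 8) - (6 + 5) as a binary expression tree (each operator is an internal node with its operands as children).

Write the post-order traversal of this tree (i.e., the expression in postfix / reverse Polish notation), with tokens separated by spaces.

Post-order on an expression tree gives postfix notation: for each operator, emit left operand, right operand, then the operator.

9 5 - 8 + 8 + 6 5 + -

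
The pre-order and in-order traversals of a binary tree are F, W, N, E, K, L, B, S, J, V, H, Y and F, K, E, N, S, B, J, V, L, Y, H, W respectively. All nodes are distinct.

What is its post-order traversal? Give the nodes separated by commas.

K, E, S, V, J, B, Y, H, L, N, W, F

The first element of pre-order is the root; it splits in-order into left and right subtrees.
Root F: left subtree has 0 nodes { }, right has 11 {K, E, N, S, B, J, V, L, Y, H, W}.
  Root W: left subtree has 10 nodes {K, E, N, S, B, J, V, L, Y, H}, right has 0 { }.
    Root N: left subtree has 2 nodes {K, E}, right has 7 {S, B, J, V, L, Y, H}.
      Root E: left subtree has 1 node {K}, right has 0 { }.
      Root L: left subtree has 4 nodes {S, B, J, V}, right has 2 {Y, H}.
        Root B: left subtree has 1 node {S}, right has 2 {J, V}.
          Root J: left subtree has 0 nodes { }, right has 1 {V}.
        Root H: left subtree has 1 node {Y}, right has 0 { }.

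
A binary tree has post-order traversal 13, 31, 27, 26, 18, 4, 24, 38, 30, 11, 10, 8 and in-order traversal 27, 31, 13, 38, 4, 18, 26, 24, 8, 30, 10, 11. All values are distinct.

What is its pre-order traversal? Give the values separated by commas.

8, 38, 27, 31, 13, 24, 4, 18, 26, 10, 30, 11

The last element of post-order is the root; it splits in-order into left and right subtrees.
Root 8: left subtree has 8 nodes {27, 31, 13, 38, 4, 18, 26, 24}, right has 3 {30, 10, 11}.
  Root 38: left subtree has 3 nodes {27, 31, 13}, right has 4 {4, 18, 26, 24}.
    Root 27: left subtree has 0 nodes { }, right has 2 {31, 13}.
      Root 31: left subtree has 0 nodes { }, right has 1 {13}.
    Root 24: left subtree has 3 nodes {4, 18, 26}, right has 0 { }.
      Root 4: left subtree has 0 nodes { }, right has 2 {18, 26}.
        Root 18: left subtree has 0 nodes { }, right has 1 {26}.
  Root 10: left subtree has 1 node {30}, right has 1 {11}.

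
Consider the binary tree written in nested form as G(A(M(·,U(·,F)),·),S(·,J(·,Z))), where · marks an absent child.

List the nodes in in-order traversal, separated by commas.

In-order visits the left subtree, then the node, then the right subtree.
At G: go left to A.
  At A: go left to M.
    At M: no left child.
    Visit M.
    At M: go right to U.
      At U: no left child.
      Visit U.
      At U: go right to F.
        F is a leaf — visit F.
  Visit A.
  At A: no right child.
Visit G.
At G: go right to S.
  At S: no left child.
  Visit S.
  At S: go right to J.
    At J: no left child.
    Visit J.
    At J: go right to Z.
      Z is a leaf — visit Z.

M, U, F, A, G, S, J, Z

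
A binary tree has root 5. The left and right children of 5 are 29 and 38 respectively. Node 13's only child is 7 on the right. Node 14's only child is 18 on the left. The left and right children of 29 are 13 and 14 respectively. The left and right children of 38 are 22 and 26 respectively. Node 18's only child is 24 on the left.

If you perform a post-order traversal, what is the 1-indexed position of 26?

8

Post-order visits the left subtree, then the right subtree, then the node.
At 5: go left to 29.
  At 29: go left to 13.
    At 13: no left child.
    At 13: go right to 7.
      7 is a leaf — visit 7.
    Visit 13.
  At 29: go right to 14.
    At 14: go left to 18.
      At 18: go left to 24.
        24 is a leaf — visit 24.
      At 18: no right child.
      Visit 18.
    At 14: no right child.
    Visit 14.
  Visit 29.
At 5: go right to 38.
  At 38: go left to 22.
    22 is a leaf — visit 22.
  At 38: go right to 26.
    26 is a leaf — visit 26.
  Visit 38.
Visit 5.
Full post-order sequence: 7, 13, 24, 18, 14, 29, 22, 26, 38, 5.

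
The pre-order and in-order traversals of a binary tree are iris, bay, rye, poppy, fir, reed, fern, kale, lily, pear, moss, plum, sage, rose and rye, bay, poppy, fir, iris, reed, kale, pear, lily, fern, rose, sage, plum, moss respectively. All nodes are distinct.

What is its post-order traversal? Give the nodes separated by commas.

The first element of pre-order is the root; it splits in-order into left and right subtrees.
Root iris: left subtree has 4 nodes {rye, bay, poppy, fir}, right has 9 {reed, kale, pear, lily, fern, rose, sage, plum, moss}.
  Root bay: left subtree has 1 node {rye}, right has 2 {poppy, fir}.
    Root poppy: left subtree has 0 nodes { }, right has 1 {fir}.
  Root reed: left subtree has 0 nodes { }, right has 8 {kale, pear, lily, fern, rose, sage, plum, moss}.
    Root fern: left subtree has 3 nodes {kale, pear, lily}, right has 4 {rose, sage, plum, moss}.
      Root kale: left subtree has 0 nodes { }, right has 2 {pear, lily}.
        Root lily: left subtree has 1 node {pear}, right has 0 { }.
      Root moss: left subtree has 3 nodes {rose, sage, plum}, right has 0 { }.
        Root plum: left subtree has 2 nodes {rose, sage}, right has 0 { }.
          Root sage: left subtree has 1 node {rose}, right has 0 { }.

rye, fir, poppy, bay, pear, lily, kale, rose, sage, plum, moss, fern, reed, iris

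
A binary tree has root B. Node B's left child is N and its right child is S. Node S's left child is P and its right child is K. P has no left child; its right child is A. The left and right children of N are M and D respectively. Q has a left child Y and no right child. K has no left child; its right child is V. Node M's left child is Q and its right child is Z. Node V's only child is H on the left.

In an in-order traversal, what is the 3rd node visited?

M

In-order visits the left subtree, then the node, then the right subtree.
At B: go left to N.
  At N: go left to M.
    At M: go left to Q.
      At Q: go left to Y.
        Y is a leaf — visit Y.
      Visit Q.
      At Q: no right child.
    Visit M.
    At M: go right to Z.
      Z is a leaf — visit Z.
  Visit N.
  At N: go right to D.
    D is a leaf — visit D.
Visit B.
At B: go right to S.
  At S: go left to P.
    At P: no left child.
    Visit P.
    At P: go right to A.
      A is a leaf — visit A.
  Visit S.
  At S: go right to K.
    At K: no left child.
    Visit K.
    At K: go right to V.
      At V: go left to H.
        H is a leaf — visit H.
      Visit V.
      At V: no right child.
Full in-order sequence: Y, Q, M, Z, N, D, B, P, A, S, K, H, V.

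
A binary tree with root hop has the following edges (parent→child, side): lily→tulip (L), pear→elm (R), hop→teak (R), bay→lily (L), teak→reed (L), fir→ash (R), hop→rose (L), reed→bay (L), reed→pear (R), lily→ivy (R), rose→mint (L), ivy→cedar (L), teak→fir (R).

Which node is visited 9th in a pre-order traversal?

Pre-order visits the node, then its left subtree, then its right subtree.
Visit hop.
At hop: go left to rose.
  Visit rose.
  At rose: go left to mint.
    mint is a leaf — visit mint.
  At rose: no right child.
At hop: go right to teak.
  Visit teak.
  At teak: go left to reed.
    Visit reed.
    At reed: go left to bay.
      Visit bay.
      At bay: go left to lily.
        Visit lily.
        At lily: go left to tulip.
          tulip is a leaf — visit tulip.
        At lily: go right to ivy.
          Visit ivy.
          At ivy: go left to cedar.
            cedar is a leaf — visit cedar.
          At ivy: no right child.
      At bay: no right child.
    At reed: go right to pear.
      Visit pear.
      At pear: no left child.
      At pear: go right to elm.
        elm is a leaf — visit elm.
  At teak: go right to fir.
    Visit fir.
    At fir: no left child.
    At fir: go right to ash.
      ash is a leaf — visit ash.
Full pre-order sequence: hop, rose, mint, teak, reed, bay, lily, tulip, ivy, cedar, pear, elm, fir, ash.

ivy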